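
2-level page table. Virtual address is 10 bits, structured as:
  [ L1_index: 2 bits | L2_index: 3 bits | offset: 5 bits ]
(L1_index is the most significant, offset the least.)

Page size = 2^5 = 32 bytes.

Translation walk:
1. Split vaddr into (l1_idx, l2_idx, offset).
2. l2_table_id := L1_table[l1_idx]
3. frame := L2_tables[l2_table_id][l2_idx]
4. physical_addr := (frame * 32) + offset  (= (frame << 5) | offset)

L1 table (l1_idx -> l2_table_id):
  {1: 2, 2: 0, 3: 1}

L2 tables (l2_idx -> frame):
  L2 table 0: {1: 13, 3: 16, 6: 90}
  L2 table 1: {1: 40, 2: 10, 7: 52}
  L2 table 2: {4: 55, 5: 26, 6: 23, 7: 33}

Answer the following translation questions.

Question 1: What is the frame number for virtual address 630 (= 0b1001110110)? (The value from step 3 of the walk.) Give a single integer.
vaddr = 630: l1_idx=2, l2_idx=3
L1[2] = 0; L2[0][3] = 16

Answer: 16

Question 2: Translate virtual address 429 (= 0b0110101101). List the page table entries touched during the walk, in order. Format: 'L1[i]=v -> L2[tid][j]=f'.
vaddr = 429 = 0b0110101101
Split: l1_idx=1, l2_idx=5, offset=13

Answer: L1[1]=2 -> L2[2][5]=26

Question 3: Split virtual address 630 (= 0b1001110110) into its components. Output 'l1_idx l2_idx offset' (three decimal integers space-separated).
Answer: 2 3 22

Derivation:
vaddr = 630 = 0b1001110110
  top 2 bits -> l1_idx = 2
  next 3 bits -> l2_idx = 3
  bottom 5 bits -> offset = 22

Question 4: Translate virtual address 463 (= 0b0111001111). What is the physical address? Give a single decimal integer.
vaddr = 463 = 0b0111001111
Split: l1_idx=1, l2_idx=6, offset=15
L1[1] = 2
L2[2][6] = 23
paddr = 23 * 32 + 15 = 751

Answer: 751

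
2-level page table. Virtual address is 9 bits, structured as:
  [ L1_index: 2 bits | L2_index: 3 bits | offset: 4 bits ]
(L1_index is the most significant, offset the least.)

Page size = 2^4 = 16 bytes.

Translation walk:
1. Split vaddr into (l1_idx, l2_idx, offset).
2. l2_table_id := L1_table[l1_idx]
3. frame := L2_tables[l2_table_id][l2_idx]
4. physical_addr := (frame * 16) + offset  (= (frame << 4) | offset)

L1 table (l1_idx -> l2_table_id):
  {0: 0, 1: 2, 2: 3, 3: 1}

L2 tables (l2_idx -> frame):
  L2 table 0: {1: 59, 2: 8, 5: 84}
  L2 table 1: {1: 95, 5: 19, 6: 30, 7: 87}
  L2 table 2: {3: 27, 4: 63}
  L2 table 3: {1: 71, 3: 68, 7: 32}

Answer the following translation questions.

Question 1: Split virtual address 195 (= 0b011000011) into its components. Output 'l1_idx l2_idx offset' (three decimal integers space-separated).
vaddr = 195 = 0b011000011
  top 2 bits -> l1_idx = 1
  next 3 bits -> l2_idx = 4
  bottom 4 bits -> offset = 3

Answer: 1 4 3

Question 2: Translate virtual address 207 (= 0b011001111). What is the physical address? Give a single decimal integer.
Answer: 1023

Derivation:
vaddr = 207 = 0b011001111
Split: l1_idx=1, l2_idx=4, offset=15
L1[1] = 2
L2[2][4] = 63
paddr = 63 * 16 + 15 = 1023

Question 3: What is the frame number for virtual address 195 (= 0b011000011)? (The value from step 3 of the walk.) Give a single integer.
Answer: 63

Derivation:
vaddr = 195: l1_idx=1, l2_idx=4
L1[1] = 2; L2[2][4] = 63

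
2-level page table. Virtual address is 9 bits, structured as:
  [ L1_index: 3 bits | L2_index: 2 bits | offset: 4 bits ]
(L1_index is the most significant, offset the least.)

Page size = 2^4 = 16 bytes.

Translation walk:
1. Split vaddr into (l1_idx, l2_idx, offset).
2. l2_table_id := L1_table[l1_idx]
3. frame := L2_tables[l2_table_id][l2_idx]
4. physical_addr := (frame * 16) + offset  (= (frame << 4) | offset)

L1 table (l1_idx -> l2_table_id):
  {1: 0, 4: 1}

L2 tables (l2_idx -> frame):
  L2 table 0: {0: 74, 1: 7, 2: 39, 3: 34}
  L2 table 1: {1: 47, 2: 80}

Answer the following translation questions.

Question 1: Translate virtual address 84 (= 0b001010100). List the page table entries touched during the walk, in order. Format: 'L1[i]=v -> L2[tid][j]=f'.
Answer: L1[1]=0 -> L2[0][1]=7

Derivation:
vaddr = 84 = 0b001010100
Split: l1_idx=1, l2_idx=1, offset=4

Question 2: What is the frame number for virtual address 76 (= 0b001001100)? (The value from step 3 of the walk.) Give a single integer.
vaddr = 76: l1_idx=1, l2_idx=0
L1[1] = 0; L2[0][0] = 74

Answer: 74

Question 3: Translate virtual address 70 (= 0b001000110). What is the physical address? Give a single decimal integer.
Answer: 1190

Derivation:
vaddr = 70 = 0b001000110
Split: l1_idx=1, l2_idx=0, offset=6
L1[1] = 0
L2[0][0] = 74
paddr = 74 * 16 + 6 = 1190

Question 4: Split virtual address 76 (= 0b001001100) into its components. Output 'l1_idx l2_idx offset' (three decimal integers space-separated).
vaddr = 76 = 0b001001100
  top 3 bits -> l1_idx = 1
  next 2 bits -> l2_idx = 0
  bottom 4 bits -> offset = 12

Answer: 1 0 12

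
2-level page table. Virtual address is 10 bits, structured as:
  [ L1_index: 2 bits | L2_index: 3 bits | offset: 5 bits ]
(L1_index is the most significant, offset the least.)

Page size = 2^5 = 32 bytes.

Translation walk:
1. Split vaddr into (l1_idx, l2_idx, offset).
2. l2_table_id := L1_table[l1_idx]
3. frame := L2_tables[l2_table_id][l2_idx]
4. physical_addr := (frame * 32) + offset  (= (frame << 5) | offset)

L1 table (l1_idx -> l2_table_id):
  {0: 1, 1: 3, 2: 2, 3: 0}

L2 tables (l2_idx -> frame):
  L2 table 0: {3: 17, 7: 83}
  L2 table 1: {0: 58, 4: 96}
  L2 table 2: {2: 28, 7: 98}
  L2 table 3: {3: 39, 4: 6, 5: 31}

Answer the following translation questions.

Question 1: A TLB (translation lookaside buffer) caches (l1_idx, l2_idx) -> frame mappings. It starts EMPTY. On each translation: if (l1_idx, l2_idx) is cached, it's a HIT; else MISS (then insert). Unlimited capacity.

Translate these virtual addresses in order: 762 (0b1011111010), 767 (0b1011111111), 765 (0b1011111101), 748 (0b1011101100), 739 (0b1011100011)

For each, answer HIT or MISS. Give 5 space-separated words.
Answer: MISS HIT HIT HIT HIT

Derivation:
vaddr=762: (2,7) not in TLB -> MISS, insert
vaddr=767: (2,7) in TLB -> HIT
vaddr=765: (2,7) in TLB -> HIT
vaddr=748: (2,7) in TLB -> HIT
vaddr=739: (2,7) in TLB -> HIT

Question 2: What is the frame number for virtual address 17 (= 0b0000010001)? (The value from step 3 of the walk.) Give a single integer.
Answer: 58

Derivation:
vaddr = 17: l1_idx=0, l2_idx=0
L1[0] = 1; L2[1][0] = 58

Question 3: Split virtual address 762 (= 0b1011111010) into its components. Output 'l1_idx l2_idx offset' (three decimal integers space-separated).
Answer: 2 7 26

Derivation:
vaddr = 762 = 0b1011111010
  top 2 bits -> l1_idx = 2
  next 3 bits -> l2_idx = 7
  bottom 5 bits -> offset = 26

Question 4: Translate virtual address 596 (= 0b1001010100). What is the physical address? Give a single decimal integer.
Answer: 916

Derivation:
vaddr = 596 = 0b1001010100
Split: l1_idx=2, l2_idx=2, offset=20
L1[2] = 2
L2[2][2] = 28
paddr = 28 * 32 + 20 = 916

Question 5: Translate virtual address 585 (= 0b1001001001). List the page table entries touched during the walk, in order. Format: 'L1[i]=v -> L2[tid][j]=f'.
Answer: L1[2]=2 -> L2[2][2]=28

Derivation:
vaddr = 585 = 0b1001001001
Split: l1_idx=2, l2_idx=2, offset=9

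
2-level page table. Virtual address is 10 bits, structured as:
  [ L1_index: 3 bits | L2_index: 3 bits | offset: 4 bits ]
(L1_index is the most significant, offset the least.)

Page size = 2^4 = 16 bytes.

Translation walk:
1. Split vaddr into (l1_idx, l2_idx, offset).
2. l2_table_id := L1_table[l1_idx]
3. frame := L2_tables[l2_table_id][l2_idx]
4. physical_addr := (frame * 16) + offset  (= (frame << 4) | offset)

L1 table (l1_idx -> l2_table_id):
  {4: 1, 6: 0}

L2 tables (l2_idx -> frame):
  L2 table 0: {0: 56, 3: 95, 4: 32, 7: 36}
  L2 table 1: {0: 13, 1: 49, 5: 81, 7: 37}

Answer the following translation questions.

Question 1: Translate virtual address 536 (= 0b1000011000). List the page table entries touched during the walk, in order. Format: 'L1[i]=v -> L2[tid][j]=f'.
Answer: L1[4]=1 -> L2[1][1]=49

Derivation:
vaddr = 536 = 0b1000011000
Split: l1_idx=4, l2_idx=1, offset=8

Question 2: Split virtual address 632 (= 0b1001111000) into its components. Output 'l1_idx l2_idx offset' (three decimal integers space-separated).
Answer: 4 7 8

Derivation:
vaddr = 632 = 0b1001111000
  top 3 bits -> l1_idx = 4
  next 3 bits -> l2_idx = 7
  bottom 4 bits -> offset = 8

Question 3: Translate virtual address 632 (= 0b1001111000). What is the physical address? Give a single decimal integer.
Answer: 600

Derivation:
vaddr = 632 = 0b1001111000
Split: l1_idx=4, l2_idx=7, offset=8
L1[4] = 1
L2[1][7] = 37
paddr = 37 * 16 + 8 = 600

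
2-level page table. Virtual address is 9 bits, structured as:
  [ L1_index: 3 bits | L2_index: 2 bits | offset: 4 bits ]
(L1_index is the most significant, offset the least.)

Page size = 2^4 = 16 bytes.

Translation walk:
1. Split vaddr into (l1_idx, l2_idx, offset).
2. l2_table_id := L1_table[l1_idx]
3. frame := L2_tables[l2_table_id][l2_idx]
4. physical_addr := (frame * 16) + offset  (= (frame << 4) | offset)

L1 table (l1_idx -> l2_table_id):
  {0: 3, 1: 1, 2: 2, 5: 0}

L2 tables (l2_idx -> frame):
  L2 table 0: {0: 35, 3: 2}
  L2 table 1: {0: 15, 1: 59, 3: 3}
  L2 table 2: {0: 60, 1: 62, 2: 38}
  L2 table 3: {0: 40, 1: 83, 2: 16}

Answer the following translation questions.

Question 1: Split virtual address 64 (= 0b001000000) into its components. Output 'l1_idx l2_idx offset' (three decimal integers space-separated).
vaddr = 64 = 0b001000000
  top 3 bits -> l1_idx = 1
  next 2 bits -> l2_idx = 0
  bottom 4 bits -> offset = 0

Answer: 1 0 0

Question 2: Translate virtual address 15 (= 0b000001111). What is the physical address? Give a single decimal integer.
Answer: 655

Derivation:
vaddr = 15 = 0b000001111
Split: l1_idx=0, l2_idx=0, offset=15
L1[0] = 3
L2[3][0] = 40
paddr = 40 * 16 + 15 = 655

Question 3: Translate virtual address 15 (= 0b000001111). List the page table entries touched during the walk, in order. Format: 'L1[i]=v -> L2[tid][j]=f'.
Answer: L1[0]=3 -> L2[3][0]=40

Derivation:
vaddr = 15 = 0b000001111
Split: l1_idx=0, l2_idx=0, offset=15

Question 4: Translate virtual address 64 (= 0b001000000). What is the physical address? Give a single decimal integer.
Answer: 240

Derivation:
vaddr = 64 = 0b001000000
Split: l1_idx=1, l2_idx=0, offset=0
L1[1] = 1
L2[1][0] = 15
paddr = 15 * 16 + 0 = 240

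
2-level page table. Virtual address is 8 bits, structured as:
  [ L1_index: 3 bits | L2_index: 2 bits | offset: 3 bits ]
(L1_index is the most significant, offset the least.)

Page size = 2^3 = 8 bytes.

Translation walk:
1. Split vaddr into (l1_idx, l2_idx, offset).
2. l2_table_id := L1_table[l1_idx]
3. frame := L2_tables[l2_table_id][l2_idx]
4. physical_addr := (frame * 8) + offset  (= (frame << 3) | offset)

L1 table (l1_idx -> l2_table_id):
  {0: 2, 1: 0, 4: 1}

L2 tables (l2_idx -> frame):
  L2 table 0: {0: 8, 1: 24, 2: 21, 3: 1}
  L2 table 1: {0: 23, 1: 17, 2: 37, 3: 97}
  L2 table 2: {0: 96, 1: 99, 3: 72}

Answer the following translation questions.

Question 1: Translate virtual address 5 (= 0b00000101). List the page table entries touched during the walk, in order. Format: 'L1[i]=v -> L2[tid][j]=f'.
Answer: L1[0]=2 -> L2[2][0]=96

Derivation:
vaddr = 5 = 0b00000101
Split: l1_idx=0, l2_idx=0, offset=5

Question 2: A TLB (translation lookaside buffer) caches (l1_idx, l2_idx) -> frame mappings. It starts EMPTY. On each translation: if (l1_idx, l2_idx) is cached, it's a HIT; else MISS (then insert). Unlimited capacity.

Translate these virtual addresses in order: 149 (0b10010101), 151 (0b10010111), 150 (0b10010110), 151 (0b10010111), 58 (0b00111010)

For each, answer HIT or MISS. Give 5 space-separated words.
vaddr=149: (4,2) not in TLB -> MISS, insert
vaddr=151: (4,2) in TLB -> HIT
vaddr=150: (4,2) in TLB -> HIT
vaddr=151: (4,2) in TLB -> HIT
vaddr=58: (1,3) not in TLB -> MISS, insert

Answer: MISS HIT HIT HIT MISS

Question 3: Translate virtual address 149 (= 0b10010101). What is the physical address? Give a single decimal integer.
Answer: 301

Derivation:
vaddr = 149 = 0b10010101
Split: l1_idx=4, l2_idx=2, offset=5
L1[4] = 1
L2[1][2] = 37
paddr = 37 * 8 + 5 = 301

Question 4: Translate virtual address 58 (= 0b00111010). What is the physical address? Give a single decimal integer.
Answer: 10

Derivation:
vaddr = 58 = 0b00111010
Split: l1_idx=1, l2_idx=3, offset=2
L1[1] = 0
L2[0][3] = 1
paddr = 1 * 8 + 2 = 10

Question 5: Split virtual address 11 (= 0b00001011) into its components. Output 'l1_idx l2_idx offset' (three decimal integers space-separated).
vaddr = 11 = 0b00001011
  top 3 bits -> l1_idx = 0
  next 2 bits -> l2_idx = 1
  bottom 3 bits -> offset = 3

Answer: 0 1 3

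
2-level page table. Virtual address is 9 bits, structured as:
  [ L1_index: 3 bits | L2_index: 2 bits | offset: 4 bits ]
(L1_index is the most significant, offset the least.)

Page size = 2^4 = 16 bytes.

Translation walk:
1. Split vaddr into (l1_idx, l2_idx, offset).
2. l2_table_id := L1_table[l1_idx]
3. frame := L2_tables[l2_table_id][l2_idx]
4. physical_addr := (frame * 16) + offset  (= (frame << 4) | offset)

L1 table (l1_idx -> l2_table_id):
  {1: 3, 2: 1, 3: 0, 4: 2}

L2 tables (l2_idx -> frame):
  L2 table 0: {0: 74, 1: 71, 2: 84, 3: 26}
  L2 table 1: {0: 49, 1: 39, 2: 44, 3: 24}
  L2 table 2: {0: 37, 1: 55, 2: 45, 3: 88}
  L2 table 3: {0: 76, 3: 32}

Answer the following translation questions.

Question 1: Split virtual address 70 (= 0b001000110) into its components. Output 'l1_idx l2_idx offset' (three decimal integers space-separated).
vaddr = 70 = 0b001000110
  top 3 bits -> l1_idx = 1
  next 2 bits -> l2_idx = 0
  bottom 4 bits -> offset = 6

Answer: 1 0 6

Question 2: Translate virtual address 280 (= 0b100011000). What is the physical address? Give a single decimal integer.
vaddr = 280 = 0b100011000
Split: l1_idx=4, l2_idx=1, offset=8
L1[4] = 2
L2[2][1] = 55
paddr = 55 * 16 + 8 = 888

Answer: 888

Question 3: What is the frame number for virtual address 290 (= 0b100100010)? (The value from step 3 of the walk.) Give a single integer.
vaddr = 290: l1_idx=4, l2_idx=2
L1[4] = 2; L2[2][2] = 45

Answer: 45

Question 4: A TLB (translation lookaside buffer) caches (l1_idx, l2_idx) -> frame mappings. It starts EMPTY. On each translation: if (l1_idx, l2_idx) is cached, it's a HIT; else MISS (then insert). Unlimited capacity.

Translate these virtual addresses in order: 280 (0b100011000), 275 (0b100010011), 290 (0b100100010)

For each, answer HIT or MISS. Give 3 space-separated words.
vaddr=280: (4,1) not in TLB -> MISS, insert
vaddr=275: (4,1) in TLB -> HIT
vaddr=290: (4,2) not in TLB -> MISS, insert

Answer: MISS HIT MISS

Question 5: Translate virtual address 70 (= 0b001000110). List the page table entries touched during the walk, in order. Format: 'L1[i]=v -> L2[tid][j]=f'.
vaddr = 70 = 0b001000110
Split: l1_idx=1, l2_idx=0, offset=6

Answer: L1[1]=3 -> L2[3][0]=76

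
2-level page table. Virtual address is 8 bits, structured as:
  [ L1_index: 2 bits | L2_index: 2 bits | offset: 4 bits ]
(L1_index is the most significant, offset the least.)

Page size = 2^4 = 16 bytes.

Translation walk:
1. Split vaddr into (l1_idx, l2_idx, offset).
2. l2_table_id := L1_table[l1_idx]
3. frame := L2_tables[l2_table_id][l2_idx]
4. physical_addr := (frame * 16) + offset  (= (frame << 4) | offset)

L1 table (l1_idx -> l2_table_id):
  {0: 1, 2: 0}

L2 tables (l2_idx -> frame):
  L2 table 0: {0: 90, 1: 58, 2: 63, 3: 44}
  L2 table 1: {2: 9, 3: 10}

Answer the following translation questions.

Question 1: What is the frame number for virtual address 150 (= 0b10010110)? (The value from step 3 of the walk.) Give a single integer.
Answer: 58

Derivation:
vaddr = 150: l1_idx=2, l2_idx=1
L1[2] = 0; L2[0][1] = 58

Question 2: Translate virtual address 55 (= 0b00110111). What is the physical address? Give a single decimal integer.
Answer: 167

Derivation:
vaddr = 55 = 0b00110111
Split: l1_idx=0, l2_idx=3, offset=7
L1[0] = 1
L2[1][3] = 10
paddr = 10 * 16 + 7 = 167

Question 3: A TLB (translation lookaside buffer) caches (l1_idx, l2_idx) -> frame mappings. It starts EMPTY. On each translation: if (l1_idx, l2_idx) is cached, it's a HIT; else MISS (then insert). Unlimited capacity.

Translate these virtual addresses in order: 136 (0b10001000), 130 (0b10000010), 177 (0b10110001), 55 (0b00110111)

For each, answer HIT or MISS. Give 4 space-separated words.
vaddr=136: (2,0) not in TLB -> MISS, insert
vaddr=130: (2,0) in TLB -> HIT
vaddr=177: (2,3) not in TLB -> MISS, insert
vaddr=55: (0,3) not in TLB -> MISS, insert

Answer: MISS HIT MISS MISS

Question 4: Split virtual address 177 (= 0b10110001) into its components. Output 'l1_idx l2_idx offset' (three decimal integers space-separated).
Answer: 2 3 1

Derivation:
vaddr = 177 = 0b10110001
  top 2 bits -> l1_idx = 2
  next 2 bits -> l2_idx = 3
  bottom 4 bits -> offset = 1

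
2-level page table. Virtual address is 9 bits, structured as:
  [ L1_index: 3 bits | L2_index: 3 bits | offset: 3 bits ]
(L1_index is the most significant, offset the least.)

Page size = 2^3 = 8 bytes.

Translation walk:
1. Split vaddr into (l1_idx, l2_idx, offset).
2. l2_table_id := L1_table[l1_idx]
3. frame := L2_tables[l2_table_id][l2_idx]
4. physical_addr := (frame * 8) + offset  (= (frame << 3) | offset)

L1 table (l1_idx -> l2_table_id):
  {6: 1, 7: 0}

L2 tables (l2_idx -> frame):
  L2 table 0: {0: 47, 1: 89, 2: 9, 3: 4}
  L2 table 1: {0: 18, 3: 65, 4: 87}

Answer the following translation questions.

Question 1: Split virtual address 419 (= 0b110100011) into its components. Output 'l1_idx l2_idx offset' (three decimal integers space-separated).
Answer: 6 4 3

Derivation:
vaddr = 419 = 0b110100011
  top 3 bits -> l1_idx = 6
  next 3 bits -> l2_idx = 4
  bottom 3 bits -> offset = 3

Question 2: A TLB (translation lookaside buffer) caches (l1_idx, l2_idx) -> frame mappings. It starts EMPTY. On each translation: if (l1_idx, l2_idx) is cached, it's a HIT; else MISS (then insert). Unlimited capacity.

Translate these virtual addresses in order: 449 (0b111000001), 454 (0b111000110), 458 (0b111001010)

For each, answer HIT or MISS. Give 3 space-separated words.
vaddr=449: (7,0) not in TLB -> MISS, insert
vaddr=454: (7,0) in TLB -> HIT
vaddr=458: (7,1) not in TLB -> MISS, insert

Answer: MISS HIT MISS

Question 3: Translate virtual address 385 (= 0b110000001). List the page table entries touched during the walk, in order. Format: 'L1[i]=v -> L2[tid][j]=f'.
vaddr = 385 = 0b110000001
Split: l1_idx=6, l2_idx=0, offset=1

Answer: L1[6]=1 -> L2[1][0]=18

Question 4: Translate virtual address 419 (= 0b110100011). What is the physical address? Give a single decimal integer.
Answer: 699

Derivation:
vaddr = 419 = 0b110100011
Split: l1_idx=6, l2_idx=4, offset=3
L1[6] = 1
L2[1][4] = 87
paddr = 87 * 8 + 3 = 699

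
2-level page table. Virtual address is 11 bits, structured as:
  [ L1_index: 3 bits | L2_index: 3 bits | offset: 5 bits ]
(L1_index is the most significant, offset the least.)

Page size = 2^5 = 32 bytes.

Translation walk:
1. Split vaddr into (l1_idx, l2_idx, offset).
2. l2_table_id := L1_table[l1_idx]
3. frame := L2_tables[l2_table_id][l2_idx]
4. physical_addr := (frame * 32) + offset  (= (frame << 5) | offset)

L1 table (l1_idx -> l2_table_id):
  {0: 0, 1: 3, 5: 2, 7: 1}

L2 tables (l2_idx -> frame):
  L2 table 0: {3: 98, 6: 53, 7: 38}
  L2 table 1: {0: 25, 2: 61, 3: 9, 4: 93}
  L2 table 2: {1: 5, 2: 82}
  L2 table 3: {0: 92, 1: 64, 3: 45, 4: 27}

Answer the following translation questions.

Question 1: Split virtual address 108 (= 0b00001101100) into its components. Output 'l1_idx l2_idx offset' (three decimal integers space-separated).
vaddr = 108 = 0b00001101100
  top 3 bits -> l1_idx = 0
  next 3 bits -> l2_idx = 3
  bottom 5 bits -> offset = 12

Answer: 0 3 12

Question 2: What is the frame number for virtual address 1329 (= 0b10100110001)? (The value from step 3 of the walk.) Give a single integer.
Answer: 5

Derivation:
vaddr = 1329: l1_idx=5, l2_idx=1
L1[5] = 2; L2[2][1] = 5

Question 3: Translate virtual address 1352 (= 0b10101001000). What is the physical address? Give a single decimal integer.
vaddr = 1352 = 0b10101001000
Split: l1_idx=5, l2_idx=2, offset=8
L1[5] = 2
L2[2][2] = 82
paddr = 82 * 32 + 8 = 2632

Answer: 2632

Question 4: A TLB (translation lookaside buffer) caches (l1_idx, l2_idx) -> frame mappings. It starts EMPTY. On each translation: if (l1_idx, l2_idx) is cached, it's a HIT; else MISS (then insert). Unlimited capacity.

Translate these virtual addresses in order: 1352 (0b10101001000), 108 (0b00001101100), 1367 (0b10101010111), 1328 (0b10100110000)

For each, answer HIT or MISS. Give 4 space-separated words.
vaddr=1352: (5,2) not in TLB -> MISS, insert
vaddr=108: (0,3) not in TLB -> MISS, insert
vaddr=1367: (5,2) in TLB -> HIT
vaddr=1328: (5,1) not in TLB -> MISS, insert

Answer: MISS MISS HIT MISS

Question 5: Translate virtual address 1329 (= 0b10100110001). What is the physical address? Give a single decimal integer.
Answer: 177

Derivation:
vaddr = 1329 = 0b10100110001
Split: l1_idx=5, l2_idx=1, offset=17
L1[5] = 2
L2[2][1] = 5
paddr = 5 * 32 + 17 = 177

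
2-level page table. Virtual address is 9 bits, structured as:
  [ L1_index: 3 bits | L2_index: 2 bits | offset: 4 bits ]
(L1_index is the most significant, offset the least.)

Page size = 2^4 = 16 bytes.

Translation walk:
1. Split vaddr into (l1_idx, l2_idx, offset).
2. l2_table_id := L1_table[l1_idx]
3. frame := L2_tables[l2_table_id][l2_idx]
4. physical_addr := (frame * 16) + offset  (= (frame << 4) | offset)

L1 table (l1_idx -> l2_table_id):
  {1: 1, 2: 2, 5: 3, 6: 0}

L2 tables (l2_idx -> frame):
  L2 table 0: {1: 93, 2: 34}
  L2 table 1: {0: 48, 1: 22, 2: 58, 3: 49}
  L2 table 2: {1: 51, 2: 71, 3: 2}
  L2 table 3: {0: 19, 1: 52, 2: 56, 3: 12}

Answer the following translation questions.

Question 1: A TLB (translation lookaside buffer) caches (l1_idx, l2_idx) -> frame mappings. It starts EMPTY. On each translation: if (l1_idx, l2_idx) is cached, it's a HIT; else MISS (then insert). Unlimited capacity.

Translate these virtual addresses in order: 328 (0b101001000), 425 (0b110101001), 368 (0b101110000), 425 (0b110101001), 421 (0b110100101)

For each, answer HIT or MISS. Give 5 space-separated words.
Answer: MISS MISS MISS HIT HIT

Derivation:
vaddr=328: (5,0) not in TLB -> MISS, insert
vaddr=425: (6,2) not in TLB -> MISS, insert
vaddr=368: (5,3) not in TLB -> MISS, insert
vaddr=425: (6,2) in TLB -> HIT
vaddr=421: (6,2) in TLB -> HIT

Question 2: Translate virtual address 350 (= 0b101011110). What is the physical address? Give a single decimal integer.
vaddr = 350 = 0b101011110
Split: l1_idx=5, l2_idx=1, offset=14
L1[5] = 3
L2[3][1] = 52
paddr = 52 * 16 + 14 = 846

Answer: 846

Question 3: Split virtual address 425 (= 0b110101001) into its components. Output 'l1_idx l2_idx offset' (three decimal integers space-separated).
vaddr = 425 = 0b110101001
  top 3 bits -> l1_idx = 6
  next 2 bits -> l2_idx = 2
  bottom 4 bits -> offset = 9

Answer: 6 2 9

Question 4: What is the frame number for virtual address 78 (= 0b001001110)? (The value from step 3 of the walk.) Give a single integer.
vaddr = 78: l1_idx=1, l2_idx=0
L1[1] = 1; L2[1][0] = 48

Answer: 48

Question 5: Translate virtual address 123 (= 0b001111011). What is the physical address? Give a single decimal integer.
Answer: 795

Derivation:
vaddr = 123 = 0b001111011
Split: l1_idx=1, l2_idx=3, offset=11
L1[1] = 1
L2[1][3] = 49
paddr = 49 * 16 + 11 = 795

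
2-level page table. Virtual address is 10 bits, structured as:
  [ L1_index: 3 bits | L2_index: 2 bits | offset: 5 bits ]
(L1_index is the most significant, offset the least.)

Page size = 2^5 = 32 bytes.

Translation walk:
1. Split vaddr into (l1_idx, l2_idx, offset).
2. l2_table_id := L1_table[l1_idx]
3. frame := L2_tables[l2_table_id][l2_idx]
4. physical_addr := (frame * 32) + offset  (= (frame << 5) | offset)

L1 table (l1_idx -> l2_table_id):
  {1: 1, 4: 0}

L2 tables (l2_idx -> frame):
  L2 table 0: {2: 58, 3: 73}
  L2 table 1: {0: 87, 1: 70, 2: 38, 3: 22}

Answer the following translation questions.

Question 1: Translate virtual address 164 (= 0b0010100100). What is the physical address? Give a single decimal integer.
vaddr = 164 = 0b0010100100
Split: l1_idx=1, l2_idx=1, offset=4
L1[1] = 1
L2[1][1] = 70
paddr = 70 * 32 + 4 = 2244

Answer: 2244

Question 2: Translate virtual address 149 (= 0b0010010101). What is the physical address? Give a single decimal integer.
vaddr = 149 = 0b0010010101
Split: l1_idx=1, l2_idx=0, offset=21
L1[1] = 1
L2[1][0] = 87
paddr = 87 * 32 + 21 = 2805

Answer: 2805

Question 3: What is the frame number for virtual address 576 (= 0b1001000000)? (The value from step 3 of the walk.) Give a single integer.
Answer: 58

Derivation:
vaddr = 576: l1_idx=4, l2_idx=2
L1[4] = 0; L2[0][2] = 58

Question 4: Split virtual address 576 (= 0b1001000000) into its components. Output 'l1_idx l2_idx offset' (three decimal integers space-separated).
vaddr = 576 = 0b1001000000
  top 3 bits -> l1_idx = 4
  next 2 bits -> l2_idx = 2
  bottom 5 bits -> offset = 0

Answer: 4 2 0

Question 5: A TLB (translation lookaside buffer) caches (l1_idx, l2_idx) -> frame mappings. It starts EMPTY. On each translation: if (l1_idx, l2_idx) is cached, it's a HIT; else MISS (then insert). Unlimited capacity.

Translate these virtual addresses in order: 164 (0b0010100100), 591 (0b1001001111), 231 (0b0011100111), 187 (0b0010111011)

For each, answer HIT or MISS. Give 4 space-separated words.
Answer: MISS MISS MISS HIT

Derivation:
vaddr=164: (1,1) not in TLB -> MISS, insert
vaddr=591: (4,2) not in TLB -> MISS, insert
vaddr=231: (1,3) not in TLB -> MISS, insert
vaddr=187: (1,1) in TLB -> HIT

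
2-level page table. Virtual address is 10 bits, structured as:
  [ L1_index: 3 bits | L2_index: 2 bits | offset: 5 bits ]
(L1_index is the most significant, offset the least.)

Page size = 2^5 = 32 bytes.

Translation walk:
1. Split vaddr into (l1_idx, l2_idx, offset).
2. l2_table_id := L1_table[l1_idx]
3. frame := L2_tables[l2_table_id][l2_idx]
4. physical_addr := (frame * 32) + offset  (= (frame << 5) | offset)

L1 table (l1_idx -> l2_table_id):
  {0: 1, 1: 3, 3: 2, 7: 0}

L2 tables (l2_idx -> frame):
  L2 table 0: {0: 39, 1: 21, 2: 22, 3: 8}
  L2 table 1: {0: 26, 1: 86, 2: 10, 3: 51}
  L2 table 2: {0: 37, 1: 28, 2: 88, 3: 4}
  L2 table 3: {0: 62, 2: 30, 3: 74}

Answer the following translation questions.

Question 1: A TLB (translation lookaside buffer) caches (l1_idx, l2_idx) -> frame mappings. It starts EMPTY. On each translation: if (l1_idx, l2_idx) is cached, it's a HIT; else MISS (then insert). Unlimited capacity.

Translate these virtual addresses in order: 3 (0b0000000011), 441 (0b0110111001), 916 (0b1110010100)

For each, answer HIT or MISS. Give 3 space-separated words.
Answer: MISS MISS MISS

Derivation:
vaddr=3: (0,0) not in TLB -> MISS, insert
vaddr=441: (3,1) not in TLB -> MISS, insert
vaddr=916: (7,0) not in TLB -> MISS, insert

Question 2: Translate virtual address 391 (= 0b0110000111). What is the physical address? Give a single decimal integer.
vaddr = 391 = 0b0110000111
Split: l1_idx=3, l2_idx=0, offset=7
L1[3] = 2
L2[2][0] = 37
paddr = 37 * 32 + 7 = 1191

Answer: 1191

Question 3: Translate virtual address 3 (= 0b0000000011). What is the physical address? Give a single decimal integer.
vaddr = 3 = 0b0000000011
Split: l1_idx=0, l2_idx=0, offset=3
L1[0] = 1
L2[1][0] = 26
paddr = 26 * 32 + 3 = 835

Answer: 835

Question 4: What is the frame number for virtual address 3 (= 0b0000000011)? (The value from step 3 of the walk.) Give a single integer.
vaddr = 3: l1_idx=0, l2_idx=0
L1[0] = 1; L2[1][0] = 26

Answer: 26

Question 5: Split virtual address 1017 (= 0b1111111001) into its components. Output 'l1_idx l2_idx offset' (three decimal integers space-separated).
vaddr = 1017 = 0b1111111001
  top 3 bits -> l1_idx = 7
  next 2 bits -> l2_idx = 3
  bottom 5 bits -> offset = 25

Answer: 7 3 25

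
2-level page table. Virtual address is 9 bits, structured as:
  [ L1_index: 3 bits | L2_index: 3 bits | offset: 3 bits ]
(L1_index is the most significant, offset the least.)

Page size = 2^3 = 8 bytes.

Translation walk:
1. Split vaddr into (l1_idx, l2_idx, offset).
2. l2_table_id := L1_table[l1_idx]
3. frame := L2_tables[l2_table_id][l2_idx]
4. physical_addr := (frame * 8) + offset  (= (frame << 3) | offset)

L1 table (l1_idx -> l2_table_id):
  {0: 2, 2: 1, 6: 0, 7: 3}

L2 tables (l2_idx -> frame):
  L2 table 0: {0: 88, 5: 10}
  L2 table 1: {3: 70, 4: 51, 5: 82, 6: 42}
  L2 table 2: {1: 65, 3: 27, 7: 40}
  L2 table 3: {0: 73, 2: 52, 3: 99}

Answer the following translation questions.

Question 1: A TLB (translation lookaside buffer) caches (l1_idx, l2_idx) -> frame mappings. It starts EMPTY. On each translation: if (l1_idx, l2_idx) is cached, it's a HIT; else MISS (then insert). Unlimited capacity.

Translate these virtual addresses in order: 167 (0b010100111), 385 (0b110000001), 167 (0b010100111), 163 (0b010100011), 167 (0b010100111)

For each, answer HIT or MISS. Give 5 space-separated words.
vaddr=167: (2,4) not in TLB -> MISS, insert
vaddr=385: (6,0) not in TLB -> MISS, insert
vaddr=167: (2,4) in TLB -> HIT
vaddr=163: (2,4) in TLB -> HIT
vaddr=167: (2,4) in TLB -> HIT

Answer: MISS MISS HIT HIT HIT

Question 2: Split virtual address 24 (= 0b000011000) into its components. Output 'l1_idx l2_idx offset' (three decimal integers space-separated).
Answer: 0 3 0

Derivation:
vaddr = 24 = 0b000011000
  top 3 bits -> l1_idx = 0
  next 3 bits -> l2_idx = 3
  bottom 3 bits -> offset = 0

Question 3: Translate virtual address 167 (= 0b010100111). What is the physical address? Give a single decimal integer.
Answer: 415

Derivation:
vaddr = 167 = 0b010100111
Split: l1_idx=2, l2_idx=4, offset=7
L1[2] = 1
L2[1][4] = 51
paddr = 51 * 8 + 7 = 415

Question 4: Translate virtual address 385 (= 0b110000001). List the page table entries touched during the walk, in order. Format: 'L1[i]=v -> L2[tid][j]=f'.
Answer: L1[6]=0 -> L2[0][0]=88

Derivation:
vaddr = 385 = 0b110000001
Split: l1_idx=6, l2_idx=0, offset=1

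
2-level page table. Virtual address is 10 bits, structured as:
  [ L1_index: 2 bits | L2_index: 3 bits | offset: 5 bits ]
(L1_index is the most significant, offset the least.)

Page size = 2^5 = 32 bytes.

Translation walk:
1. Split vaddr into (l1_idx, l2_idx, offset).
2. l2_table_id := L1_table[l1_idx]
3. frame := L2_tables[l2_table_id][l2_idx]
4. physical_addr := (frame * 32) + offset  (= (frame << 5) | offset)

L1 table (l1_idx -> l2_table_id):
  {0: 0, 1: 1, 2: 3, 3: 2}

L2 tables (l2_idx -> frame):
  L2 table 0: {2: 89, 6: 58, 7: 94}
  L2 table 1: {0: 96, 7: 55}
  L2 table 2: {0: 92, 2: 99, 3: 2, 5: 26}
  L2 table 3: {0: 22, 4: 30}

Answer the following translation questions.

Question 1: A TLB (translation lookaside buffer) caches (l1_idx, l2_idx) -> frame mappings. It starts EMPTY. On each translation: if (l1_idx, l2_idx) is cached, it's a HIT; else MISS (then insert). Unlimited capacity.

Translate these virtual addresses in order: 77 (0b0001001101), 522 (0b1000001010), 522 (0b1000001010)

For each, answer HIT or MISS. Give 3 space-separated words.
Answer: MISS MISS HIT

Derivation:
vaddr=77: (0,2) not in TLB -> MISS, insert
vaddr=522: (2,0) not in TLB -> MISS, insert
vaddr=522: (2,0) in TLB -> HIT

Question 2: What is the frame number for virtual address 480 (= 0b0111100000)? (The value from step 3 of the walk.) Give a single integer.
Answer: 55

Derivation:
vaddr = 480: l1_idx=1, l2_idx=7
L1[1] = 1; L2[1][7] = 55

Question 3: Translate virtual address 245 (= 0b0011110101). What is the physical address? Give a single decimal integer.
Answer: 3029

Derivation:
vaddr = 245 = 0b0011110101
Split: l1_idx=0, l2_idx=7, offset=21
L1[0] = 0
L2[0][7] = 94
paddr = 94 * 32 + 21 = 3029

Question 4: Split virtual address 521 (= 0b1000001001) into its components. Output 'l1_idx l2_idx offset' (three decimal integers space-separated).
Answer: 2 0 9

Derivation:
vaddr = 521 = 0b1000001001
  top 2 bits -> l1_idx = 2
  next 3 bits -> l2_idx = 0
  bottom 5 bits -> offset = 9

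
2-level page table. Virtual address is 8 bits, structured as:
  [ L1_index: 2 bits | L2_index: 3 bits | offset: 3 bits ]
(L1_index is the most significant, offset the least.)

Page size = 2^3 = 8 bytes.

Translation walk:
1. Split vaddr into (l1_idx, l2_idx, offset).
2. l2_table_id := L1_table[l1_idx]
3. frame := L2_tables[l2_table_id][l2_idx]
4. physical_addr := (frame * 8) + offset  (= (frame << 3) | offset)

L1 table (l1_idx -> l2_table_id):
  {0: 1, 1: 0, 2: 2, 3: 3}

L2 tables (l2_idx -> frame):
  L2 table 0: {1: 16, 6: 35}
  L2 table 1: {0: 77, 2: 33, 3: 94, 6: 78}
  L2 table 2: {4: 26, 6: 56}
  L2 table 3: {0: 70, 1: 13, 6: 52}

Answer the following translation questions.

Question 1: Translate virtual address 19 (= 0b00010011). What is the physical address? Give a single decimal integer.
Answer: 267

Derivation:
vaddr = 19 = 0b00010011
Split: l1_idx=0, l2_idx=2, offset=3
L1[0] = 1
L2[1][2] = 33
paddr = 33 * 8 + 3 = 267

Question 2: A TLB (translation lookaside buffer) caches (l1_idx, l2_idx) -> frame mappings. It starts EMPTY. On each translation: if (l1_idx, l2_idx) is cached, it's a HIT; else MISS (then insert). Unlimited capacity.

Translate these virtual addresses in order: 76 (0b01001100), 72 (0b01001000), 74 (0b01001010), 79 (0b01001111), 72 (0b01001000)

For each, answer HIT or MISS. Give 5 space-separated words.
vaddr=76: (1,1) not in TLB -> MISS, insert
vaddr=72: (1,1) in TLB -> HIT
vaddr=74: (1,1) in TLB -> HIT
vaddr=79: (1,1) in TLB -> HIT
vaddr=72: (1,1) in TLB -> HIT

Answer: MISS HIT HIT HIT HIT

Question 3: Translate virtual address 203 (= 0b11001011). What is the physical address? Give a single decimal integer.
vaddr = 203 = 0b11001011
Split: l1_idx=3, l2_idx=1, offset=3
L1[3] = 3
L2[3][1] = 13
paddr = 13 * 8 + 3 = 107

Answer: 107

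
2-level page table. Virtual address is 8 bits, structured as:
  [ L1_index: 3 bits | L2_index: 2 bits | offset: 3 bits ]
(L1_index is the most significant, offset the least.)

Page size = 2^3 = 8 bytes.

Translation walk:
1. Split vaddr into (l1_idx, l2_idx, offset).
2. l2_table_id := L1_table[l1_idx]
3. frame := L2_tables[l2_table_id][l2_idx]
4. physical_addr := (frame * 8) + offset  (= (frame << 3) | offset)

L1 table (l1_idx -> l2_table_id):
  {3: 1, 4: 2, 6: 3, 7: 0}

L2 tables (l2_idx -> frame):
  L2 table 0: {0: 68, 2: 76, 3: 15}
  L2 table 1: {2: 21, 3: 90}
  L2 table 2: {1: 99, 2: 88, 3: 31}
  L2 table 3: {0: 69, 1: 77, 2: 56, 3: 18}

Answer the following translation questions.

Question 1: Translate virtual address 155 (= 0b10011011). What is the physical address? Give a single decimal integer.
Answer: 251

Derivation:
vaddr = 155 = 0b10011011
Split: l1_idx=4, l2_idx=3, offset=3
L1[4] = 2
L2[2][3] = 31
paddr = 31 * 8 + 3 = 251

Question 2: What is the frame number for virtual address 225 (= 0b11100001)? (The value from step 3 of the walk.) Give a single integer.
Answer: 68

Derivation:
vaddr = 225: l1_idx=7, l2_idx=0
L1[7] = 0; L2[0][0] = 68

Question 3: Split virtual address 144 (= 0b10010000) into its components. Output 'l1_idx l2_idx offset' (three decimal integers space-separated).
Answer: 4 2 0

Derivation:
vaddr = 144 = 0b10010000
  top 3 bits -> l1_idx = 4
  next 2 bits -> l2_idx = 2
  bottom 3 bits -> offset = 0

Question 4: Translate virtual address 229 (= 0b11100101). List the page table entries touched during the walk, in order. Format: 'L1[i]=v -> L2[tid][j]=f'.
vaddr = 229 = 0b11100101
Split: l1_idx=7, l2_idx=0, offset=5

Answer: L1[7]=0 -> L2[0][0]=68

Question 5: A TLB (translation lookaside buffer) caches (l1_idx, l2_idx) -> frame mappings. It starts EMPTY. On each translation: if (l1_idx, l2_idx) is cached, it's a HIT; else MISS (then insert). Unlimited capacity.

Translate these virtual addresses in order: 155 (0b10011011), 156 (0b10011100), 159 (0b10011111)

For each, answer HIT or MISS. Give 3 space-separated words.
vaddr=155: (4,3) not in TLB -> MISS, insert
vaddr=156: (4,3) in TLB -> HIT
vaddr=159: (4,3) in TLB -> HIT

Answer: MISS HIT HIT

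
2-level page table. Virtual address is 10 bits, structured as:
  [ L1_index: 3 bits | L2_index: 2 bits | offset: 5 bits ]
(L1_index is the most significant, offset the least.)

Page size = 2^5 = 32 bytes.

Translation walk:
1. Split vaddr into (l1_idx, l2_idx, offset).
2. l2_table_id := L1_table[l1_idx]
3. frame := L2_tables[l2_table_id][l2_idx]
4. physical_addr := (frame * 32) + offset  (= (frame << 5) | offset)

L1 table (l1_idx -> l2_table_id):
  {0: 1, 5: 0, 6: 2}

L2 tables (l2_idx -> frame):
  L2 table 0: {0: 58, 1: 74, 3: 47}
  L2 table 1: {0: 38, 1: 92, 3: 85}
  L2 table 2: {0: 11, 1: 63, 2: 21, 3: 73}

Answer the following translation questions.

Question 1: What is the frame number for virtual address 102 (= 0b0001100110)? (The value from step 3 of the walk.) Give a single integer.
vaddr = 102: l1_idx=0, l2_idx=3
L1[0] = 1; L2[1][3] = 85

Answer: 85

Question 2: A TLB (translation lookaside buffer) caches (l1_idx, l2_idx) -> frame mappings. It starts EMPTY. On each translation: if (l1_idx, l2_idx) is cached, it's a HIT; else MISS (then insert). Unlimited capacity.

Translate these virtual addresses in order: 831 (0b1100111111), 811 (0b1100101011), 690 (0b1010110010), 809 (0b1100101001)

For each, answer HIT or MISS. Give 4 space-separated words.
Answer: MISS HIT MISS HIT

Derivation:
vaddr=831: (6,1) not in TLB -> MISS, insert
vaddr=811: (6,1) in TLB -> HIT
vaddr=690: (5,1) not in TLB -> MISS, insert
vaddr=809: (6,1) in TLB -> HIT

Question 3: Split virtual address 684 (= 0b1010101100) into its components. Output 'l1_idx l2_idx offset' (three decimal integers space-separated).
Answer: 5 1 12

Derivation:
vaddr = 684 = 0b1010101100
  top 3 bits -> l1_idx = 5
  next 2 bits -> l2_idx = 1
  bottom 5 bits -> offset = 12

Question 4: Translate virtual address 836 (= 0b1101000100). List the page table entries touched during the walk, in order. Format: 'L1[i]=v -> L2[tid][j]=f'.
Answer: L1[6]=2 -> L2[2][2]=21

Derivation:
vaddr = 836 = 0b1101000100
Split: l1_idx=6, l2_idx=2, offset=4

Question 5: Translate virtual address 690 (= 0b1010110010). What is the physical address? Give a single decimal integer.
vaddr = 690 = 0b1010110010
Split: l1_idx=5, l2_idx=1, offset=18
L1[5] = 0
L2[0][1] = 74
paddr = 74 * 32 + 18 = 2386

Answer: 2386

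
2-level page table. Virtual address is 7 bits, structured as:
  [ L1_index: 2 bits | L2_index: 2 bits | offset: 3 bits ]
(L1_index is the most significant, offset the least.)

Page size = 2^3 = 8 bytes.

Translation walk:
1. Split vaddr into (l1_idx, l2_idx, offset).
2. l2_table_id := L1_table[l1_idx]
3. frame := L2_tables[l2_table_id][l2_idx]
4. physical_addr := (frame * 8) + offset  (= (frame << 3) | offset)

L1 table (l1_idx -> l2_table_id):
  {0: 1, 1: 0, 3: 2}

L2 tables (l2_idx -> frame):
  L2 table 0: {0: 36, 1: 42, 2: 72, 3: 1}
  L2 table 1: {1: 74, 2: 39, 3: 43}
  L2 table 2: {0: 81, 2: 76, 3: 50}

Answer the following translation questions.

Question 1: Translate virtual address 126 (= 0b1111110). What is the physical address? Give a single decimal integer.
Answer: 406

Derivation:
vaddr = 126 = 0b1111110
Split: l1_idx=3, l2_idx=3, offset=6
L1[3] = 2
L2[2][3] = 50
paddr = 50 * 8 + 6 = 406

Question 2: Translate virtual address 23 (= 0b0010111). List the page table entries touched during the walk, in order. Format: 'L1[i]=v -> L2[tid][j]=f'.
Answer: L1[0]=1 -> L2[1][2]=39

Derivation:
vaddr = 23 = 0b0010111
Split: l1_idx=0, l2_idx=2, offset=7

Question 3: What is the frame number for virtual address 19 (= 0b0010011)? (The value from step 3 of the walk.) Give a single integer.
vaddr = 19: l1_idx=0, l2_idx=2
L1[0] = 1; L2[1][2] = 39

Answer: 39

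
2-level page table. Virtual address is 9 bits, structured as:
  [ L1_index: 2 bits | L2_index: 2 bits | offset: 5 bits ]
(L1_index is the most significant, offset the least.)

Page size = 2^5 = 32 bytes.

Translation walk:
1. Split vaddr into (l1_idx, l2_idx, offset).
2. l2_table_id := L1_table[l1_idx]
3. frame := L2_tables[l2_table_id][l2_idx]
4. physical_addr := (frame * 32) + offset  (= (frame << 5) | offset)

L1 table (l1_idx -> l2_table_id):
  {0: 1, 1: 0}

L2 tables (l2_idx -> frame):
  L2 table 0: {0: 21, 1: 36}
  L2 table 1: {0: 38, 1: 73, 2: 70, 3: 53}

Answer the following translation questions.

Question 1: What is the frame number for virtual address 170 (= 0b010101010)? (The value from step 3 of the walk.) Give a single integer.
vaddr = 170: l1_idx=1, l2_idx=1
L1[1] = 0; L2[0][1] = 36

Answer: 36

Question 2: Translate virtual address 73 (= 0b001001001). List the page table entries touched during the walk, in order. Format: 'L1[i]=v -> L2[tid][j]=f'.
Answer: L1[0]=1 -> L2[1][2]=70

Derivation:
vaddr = 73 = 0b001001001
Split: l1_idx=0, l2_idx=2, offset=9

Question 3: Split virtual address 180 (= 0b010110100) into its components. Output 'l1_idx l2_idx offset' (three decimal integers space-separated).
vaddr = 180 = 0b010110100
  top 2 bits -> l1_idx = 1
  next 2 bits -> l2_idx = 1
  bottom 5 bits -> offset = 20

Answer: 1 1 20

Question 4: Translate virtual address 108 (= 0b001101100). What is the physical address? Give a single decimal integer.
vaddr = 108 = 0b001101100
Split: l1_idx=0, l2_idx=3, offset=12
L1[0] = 1
L2[1][3] = 53
paddr = 53 * 32 + 12 = 1708

Answer: 1708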